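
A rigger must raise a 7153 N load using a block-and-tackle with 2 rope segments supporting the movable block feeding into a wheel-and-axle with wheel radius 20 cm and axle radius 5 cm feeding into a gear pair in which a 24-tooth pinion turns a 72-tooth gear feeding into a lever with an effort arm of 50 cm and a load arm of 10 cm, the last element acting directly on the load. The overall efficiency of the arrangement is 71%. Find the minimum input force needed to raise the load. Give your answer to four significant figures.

83.96 N

Block-and-tackle MA = number of supporting rope parts = 2.
Wheel-and-axle MA = R/r = 20/5 = 4.
Gear pair MA = 72/24 = 3.
Lever MA = effort arm / load arm = 50/10 = 5.
Combined ideal MA = 2 × 4 × 3 × 5 = 120.
Actual MA = 120 × 0.71 = 85.2.
Effort = load / actual MA = 7153 / 85.2 = 83.955 N.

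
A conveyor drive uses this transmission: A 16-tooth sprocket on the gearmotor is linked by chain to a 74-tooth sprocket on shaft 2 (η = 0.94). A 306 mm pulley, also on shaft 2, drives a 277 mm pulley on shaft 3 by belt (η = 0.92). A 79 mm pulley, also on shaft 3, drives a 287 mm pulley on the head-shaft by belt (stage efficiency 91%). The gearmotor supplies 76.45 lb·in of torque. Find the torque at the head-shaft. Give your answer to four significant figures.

915.1 lb·in

After the chain (74/16): 76.45 × 4.625 × 0.94 = 332.37 lb·in
After the belt (277/306): 332.37 × 0.90523 × 0.92 = 276.8 lb·in
After the belt (287/79): 276.8 × 3.6329 × 0.91 = 915.08 lb·in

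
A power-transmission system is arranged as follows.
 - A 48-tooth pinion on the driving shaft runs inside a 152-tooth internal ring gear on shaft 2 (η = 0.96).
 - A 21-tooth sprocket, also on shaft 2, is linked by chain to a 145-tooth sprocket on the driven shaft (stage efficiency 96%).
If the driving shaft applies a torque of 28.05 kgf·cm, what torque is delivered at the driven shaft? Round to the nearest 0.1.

After the internal gear (152/48): 28.05 × 3.1667 × 0.96 = 85.272 kgf·cm
After the chain (145/21): 85.272 × 6.9048 × 0.96 = 565.23 kgf·cm

565.2 kgf·cm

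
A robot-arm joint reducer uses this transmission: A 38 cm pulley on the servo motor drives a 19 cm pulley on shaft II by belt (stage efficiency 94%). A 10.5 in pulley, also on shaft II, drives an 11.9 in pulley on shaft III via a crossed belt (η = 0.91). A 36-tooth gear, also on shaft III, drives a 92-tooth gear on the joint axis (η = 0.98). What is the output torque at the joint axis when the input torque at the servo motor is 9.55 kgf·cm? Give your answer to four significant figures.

belt 19/38 = 0.5 → τ = 9.55·0.5·0.94 = 4.4885 kgf·cm
belt 11.9/10.5 = 1.1333 → τ = 4.4885·1.1333·0.91 = 4.6291 kgf·cm
gear mesh 92/36 = 2.5556 → τ = 4.6291·2.5556·0.98 = 11.593 kgf·cm

11.59 kgf·cm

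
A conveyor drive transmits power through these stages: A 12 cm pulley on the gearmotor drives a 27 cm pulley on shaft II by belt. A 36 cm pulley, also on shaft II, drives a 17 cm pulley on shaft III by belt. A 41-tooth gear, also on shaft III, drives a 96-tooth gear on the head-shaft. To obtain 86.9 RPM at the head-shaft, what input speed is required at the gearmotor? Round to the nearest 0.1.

216.2 RPM

Overall ratio R = 2.25 × 0.47222 × 2.3415 = 2.4878.
Required input speed = output speed × R = 86.9 × 2.4878 = 216.19 RPM.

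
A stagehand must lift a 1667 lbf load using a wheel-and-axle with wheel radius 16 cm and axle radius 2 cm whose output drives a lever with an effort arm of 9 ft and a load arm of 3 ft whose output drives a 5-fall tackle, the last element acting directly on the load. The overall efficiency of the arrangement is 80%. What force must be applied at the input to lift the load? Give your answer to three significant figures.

17.4 lbf

Wheel-and-axle MA = R/r = 16/2 = 8.
Lever MA = effort arm / load arm = 9/3 = 3.
Block-and-tackle MA = number of supporting rope parts = 5.
Combined ideal MA = 8 × 3 × 5 = 120.
Actual MA = 120 × 0.80 = 96.
Effort = load / actual MA = 1667 / 96 = 17.365 lbf.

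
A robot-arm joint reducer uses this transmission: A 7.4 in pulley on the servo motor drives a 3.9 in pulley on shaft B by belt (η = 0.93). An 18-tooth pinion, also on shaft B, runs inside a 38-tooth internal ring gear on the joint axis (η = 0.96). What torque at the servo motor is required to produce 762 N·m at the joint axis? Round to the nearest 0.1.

Overall ratio R = 0.52703 × 2.1111 = 1.1126; overall efficiency η = 0.93 × 0.96 = 0.8928.
Input torque = output torque / (R × η) = 762 / (1.1126 × 0.8928) = 767.11 N·m.

767.1 N·m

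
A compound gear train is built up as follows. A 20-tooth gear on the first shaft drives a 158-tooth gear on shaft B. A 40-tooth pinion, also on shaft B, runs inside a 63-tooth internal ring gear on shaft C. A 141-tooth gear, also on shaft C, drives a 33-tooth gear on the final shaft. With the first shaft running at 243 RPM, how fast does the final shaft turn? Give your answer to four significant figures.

83.45 RPM

gear mesh 158/20 = 7.9 → 243/7.9 = 30.759 RPM
internal gear 63/40 = 1.575 → 30.759/1.575 = 19.53 RPM
gear mesh 33/141 = 0.23404 → 19.53/0.23404 = 83.446 RPM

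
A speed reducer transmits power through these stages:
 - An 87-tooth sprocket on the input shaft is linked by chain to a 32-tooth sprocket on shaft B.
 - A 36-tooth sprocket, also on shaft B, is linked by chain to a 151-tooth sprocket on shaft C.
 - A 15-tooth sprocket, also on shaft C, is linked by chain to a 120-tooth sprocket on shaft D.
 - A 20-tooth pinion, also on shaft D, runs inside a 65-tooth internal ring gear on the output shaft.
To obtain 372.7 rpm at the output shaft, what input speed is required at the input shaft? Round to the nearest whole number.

14950 rpm

Overall ratio R = 0.36782 × 4.1944 × 8 × 3.25 = 40.112.
Required input speed = output speed × R = 372.7 × 40.112 = 14950 rpm.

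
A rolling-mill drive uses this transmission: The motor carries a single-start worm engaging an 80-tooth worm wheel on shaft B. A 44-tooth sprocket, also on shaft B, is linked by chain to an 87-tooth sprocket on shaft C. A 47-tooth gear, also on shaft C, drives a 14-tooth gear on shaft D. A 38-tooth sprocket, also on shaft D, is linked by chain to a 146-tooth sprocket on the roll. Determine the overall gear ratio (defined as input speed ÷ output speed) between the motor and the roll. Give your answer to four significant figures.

Each stage contributes driven/driver: worm 80/1 = 80, chain 87/44 = 1.9773, gear mesh 14/47 = 0.29787, chain 146/38 = 3.8421.
Overall: 80 × 1.9773 × 0.29787 × 3.8421 = 181.03.

181.0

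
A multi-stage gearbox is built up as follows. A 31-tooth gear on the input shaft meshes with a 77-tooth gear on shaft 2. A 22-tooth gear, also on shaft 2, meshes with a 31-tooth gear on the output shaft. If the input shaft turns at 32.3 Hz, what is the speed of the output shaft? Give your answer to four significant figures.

9.229 Hz

the input shaft → shaft 2 (gear mesh, 77/31): 32.3 ÷ 2.4839 = 13.004 Hz
shaft 2 → the output shaft (gear mesh, 31/22): 13.004 ÷ 1.4091 = 9.2286 Hz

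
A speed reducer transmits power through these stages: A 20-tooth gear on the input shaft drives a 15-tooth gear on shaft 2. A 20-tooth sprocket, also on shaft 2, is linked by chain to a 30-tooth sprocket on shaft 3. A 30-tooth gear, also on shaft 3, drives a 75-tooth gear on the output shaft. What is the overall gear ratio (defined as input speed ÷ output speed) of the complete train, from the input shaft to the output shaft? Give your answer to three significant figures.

Each stage contributes driven/driver: gear mesh 15/20 = 0.75, chain 30/20 = 1.5, gear mesh 75/30 = 2.5.
Overall: 0.75 × 1.5 × 2.5 = 2.8125.

2.81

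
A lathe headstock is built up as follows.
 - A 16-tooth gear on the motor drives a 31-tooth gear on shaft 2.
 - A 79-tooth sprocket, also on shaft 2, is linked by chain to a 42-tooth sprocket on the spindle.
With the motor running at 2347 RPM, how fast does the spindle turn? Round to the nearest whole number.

2279 RPM

gear mesh 31/16 = 1.9375 → 2347/1.9375 = 1211.4 RPM
chain 42/79 = 0.53165 → 1211.4/0.53165 = 2278.5 RPM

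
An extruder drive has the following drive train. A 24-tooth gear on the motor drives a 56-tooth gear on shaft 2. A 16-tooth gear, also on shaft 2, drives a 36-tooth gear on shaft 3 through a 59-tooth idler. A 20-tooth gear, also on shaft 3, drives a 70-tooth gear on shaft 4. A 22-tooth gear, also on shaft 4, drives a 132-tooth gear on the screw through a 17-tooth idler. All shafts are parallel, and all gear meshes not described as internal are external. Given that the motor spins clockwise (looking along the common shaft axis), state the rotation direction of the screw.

the motor → shaft 2: external mesh, 1 reversal → CCW.
shaft 2 → shaft 3: driver → idler → driven is 2 external meshes, 2 reversals → CCW.
shaft 3 → shaft 4: external mesh, 1 reversal → CW.
shaft 4 → the screw: driver → idler → driven is 2 external meshes, 2 reversals → CW.
6 reversals in total — an even number — so the screw turns the same way as the motor.

clockwise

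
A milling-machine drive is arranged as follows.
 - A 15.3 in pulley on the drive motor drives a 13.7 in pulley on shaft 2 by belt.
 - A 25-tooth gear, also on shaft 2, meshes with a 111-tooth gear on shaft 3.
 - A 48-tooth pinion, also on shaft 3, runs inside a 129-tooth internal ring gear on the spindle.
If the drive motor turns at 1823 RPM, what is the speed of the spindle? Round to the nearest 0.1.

170.6 RPM

the drive motor → shaft 2 (belt, 13.7/15.3): 1823 ÷ 0.89542 = 2035.9 RPM
shaft 2 → shaft 3 (gear mesh, 111/25): 2035.9 ÷ 4.44 = 458.54 RPM
shaft 3 → the spindle (internal gear, 129/48): 458.54 ÷ 2.6875 = 170.62 RPM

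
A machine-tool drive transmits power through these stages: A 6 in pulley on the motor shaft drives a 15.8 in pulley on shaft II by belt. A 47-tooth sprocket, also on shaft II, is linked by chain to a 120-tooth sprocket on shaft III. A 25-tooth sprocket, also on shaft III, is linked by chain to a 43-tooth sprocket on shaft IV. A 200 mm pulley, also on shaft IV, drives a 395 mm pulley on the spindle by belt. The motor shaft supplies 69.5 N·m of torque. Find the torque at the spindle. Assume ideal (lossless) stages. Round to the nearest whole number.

belt 15.8/6 = 2.6333 → τ = 69.5·2.6333 = 183.02 N·m
chain 120/47 = 2.5532 → τ = 183.02·2.5532 = 467.28 N·m
chain 43/25 = 1.72 → τ = 467.28·1.72 = 803.72 N·m
belt 395/200 = 1.975 → τ = 803.72·1.975 = 1587.3 N·m

1587 N·m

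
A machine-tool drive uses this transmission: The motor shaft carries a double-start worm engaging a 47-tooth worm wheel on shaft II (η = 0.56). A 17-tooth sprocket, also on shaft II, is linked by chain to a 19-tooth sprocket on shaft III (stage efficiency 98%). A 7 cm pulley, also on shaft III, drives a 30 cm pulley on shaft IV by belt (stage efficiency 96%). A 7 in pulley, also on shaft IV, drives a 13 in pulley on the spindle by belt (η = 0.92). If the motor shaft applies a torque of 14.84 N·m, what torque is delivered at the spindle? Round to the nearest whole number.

1504 N·m

worm 47/2 = 23.5 → τ = 14.84·23.5·0.56 = 195.29 N·m
chain 19/17 = 1.1176 → τ = 195.29·1.1176·0.98 = 213.9 N·m
belt 30/7 = 4.2857 → τ = 213.9·4.2857·0.96 = 880.07 N·m
belt 13/7 = 1.8571 → τ = 880.07·1.8571·0.92 = 1503.7 N·m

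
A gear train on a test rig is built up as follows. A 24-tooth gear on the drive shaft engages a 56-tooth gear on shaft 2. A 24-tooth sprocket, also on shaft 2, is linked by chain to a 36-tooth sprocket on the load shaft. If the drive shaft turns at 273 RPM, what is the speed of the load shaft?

Gear mesh: ratio = 56/24 = 2.3333, so shaft 2 turns at 273 / 2.3333 = 117 RPM.
Chain: ratio = 36/24 = 1.5, so the load shaft turns at 117 / 1.5 = 78 RPM.

78 RPM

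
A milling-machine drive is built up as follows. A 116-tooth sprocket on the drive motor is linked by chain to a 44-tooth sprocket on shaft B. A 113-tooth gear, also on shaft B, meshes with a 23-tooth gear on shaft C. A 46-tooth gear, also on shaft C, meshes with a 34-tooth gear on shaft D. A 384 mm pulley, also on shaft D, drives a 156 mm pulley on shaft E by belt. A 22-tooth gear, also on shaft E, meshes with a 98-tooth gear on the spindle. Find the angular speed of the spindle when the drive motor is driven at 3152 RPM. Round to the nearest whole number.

30523 RPM

chain 44/116 = 0.37931 → 3152/0.37931 = 8309.8 RPM
gear mesh 23/113 = 0.20354 → 8309.8/0.20354 = 40826 RPM
gear mesh 34/46 = 0.73913 → 40826/0.73913 = 55236 RPM
belt 156/384 = 0.40625 → 55236/0.40625 = 1.3597e+05 RPM
gear mesh 98/22 = 4.4545 → 1.3597e+05/4.4545 = 30523 RPM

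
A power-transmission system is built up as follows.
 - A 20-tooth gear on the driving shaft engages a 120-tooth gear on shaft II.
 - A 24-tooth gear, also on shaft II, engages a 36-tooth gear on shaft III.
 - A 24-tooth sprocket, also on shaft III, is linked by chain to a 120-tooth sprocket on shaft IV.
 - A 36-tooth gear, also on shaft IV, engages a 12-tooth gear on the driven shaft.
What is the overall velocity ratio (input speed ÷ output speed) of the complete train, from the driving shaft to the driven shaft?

15

Each stage contributes driven/driver: gear mesh 120/20 = 6, gear mesh 36/24 = 1.5, chain 120/24 = 5, gear mesh 12/36 = 0.33333.
Overall: 6 × 1.5 × 5 × 0.33333 = 15.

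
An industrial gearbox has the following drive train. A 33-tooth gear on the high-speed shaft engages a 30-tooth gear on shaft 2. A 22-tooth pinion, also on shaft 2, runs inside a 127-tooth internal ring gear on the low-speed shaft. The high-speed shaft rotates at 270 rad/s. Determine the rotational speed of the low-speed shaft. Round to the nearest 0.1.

51.4 rad/s

Gear mesh: ratio = 30/33 = 0.90909, so shaft 2 turns at 270 / 0.90909 = 297 rad/s.
Internal gear: ratio = 127/22 = 5.7727, so the low-speed shaft turns at 297 / 5.7727 = 51.449 rad/s.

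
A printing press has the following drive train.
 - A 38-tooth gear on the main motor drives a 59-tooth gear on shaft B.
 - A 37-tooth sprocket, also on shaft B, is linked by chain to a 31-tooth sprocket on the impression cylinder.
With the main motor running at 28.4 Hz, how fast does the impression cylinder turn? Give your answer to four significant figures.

21.83 Hz

the main motor → shaft B (gear mesh, 59/38): 28.4 ÷ 1.5526 = 18.292 Hz
shaft B → the impression cylinder (chain, 31/37): 18.292 ÷ 0.83784 = 21.832 Hz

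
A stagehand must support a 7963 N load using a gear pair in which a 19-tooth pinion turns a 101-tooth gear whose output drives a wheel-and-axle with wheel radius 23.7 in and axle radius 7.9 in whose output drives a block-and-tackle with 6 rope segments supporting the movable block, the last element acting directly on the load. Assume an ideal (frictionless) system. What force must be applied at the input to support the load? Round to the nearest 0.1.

83.2 N

Gear pair MA = 101/19 = 5.3158.
Wheel-and-axle MA = R/r = 23.7/7.9 = 3.
Block-and-tackle MA = number of supporting rope parts = 6.
Combined ideal MA = 5.3158 × 3 × 6 = 95.684.
Effort = load / MA = 7963 / 95.684 = 83.222 N.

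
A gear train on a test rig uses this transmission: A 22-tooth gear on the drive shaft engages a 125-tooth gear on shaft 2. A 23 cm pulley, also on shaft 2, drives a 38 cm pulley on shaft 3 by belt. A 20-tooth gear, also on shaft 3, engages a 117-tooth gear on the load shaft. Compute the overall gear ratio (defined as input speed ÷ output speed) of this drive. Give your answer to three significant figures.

54.9

Each stage contributes driven/driver: gear mesh 125/22 = 5.6818, belt 38/23 = 1.6522, gear mesh 117/20 = 5.85.
Overall: 5.6818 × 1.6522 × 5.85 = 54.916.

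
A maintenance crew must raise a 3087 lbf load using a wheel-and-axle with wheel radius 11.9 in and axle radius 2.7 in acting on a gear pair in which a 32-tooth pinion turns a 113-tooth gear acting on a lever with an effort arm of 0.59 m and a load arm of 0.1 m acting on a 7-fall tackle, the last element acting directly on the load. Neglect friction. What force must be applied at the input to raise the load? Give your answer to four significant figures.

4.803 lbf

Wheel-and-axle MA = R/r = 11.9/2.7 = 4.4074.
Gear pair MA = 113/32 = 3.5312.
Lever MA = effort arm / load arm = 0.59/0.1 = 5.9.
Block-and-tackle MA = number of supporting rope parts = 7.
Combined ideal MA = 4.4074 × 3.5312 × 5.9 × 7 = 642.78.
Effort = load / MA = 3087 / 642.78 = 4.8026 lbf.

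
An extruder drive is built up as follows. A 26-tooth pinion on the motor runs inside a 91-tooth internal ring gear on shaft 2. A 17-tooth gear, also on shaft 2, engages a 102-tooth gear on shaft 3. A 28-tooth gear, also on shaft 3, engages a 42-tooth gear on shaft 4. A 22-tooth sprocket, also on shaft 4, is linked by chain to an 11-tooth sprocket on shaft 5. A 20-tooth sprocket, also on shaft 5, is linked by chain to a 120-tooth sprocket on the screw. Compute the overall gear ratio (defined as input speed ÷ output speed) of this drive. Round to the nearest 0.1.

94.5

Each stage contributes driven/driver: internal gear 91/26 = 3.5, gear mesh 102/17 = 6, gear mesh 42/28 = 1.5, chain 11/22 = 0.5, chain 120/20 = 6.
Overall: 3.5 × 6 × 1.5 × 0.5 × 6 = 94.5.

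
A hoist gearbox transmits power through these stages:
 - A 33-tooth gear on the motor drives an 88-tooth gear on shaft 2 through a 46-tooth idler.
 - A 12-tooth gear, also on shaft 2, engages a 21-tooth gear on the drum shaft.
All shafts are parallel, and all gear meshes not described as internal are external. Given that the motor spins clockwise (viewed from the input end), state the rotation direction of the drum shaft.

anticlockwise

the motor → shaft 2: driver → idler → driven is 2 external meshes, 2 reversals → CW.
shaft 2 → the drum shaft: external mesh, 1 reversal → CCW.
3 reversals in total — an odd number — so the drum shaft turns opposite to the motor.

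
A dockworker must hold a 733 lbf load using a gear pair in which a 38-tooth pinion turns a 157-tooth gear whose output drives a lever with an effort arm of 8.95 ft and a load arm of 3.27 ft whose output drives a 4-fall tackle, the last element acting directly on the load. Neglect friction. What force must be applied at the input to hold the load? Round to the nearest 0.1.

16.2 lbf

Gear pair MA = 157/38 = 4.1316.
Lever MA = effort arm / load arm = 8.95/3.27 = 2.737.
Block-and-tackle MA = number of supporting rope parts = 4.
Combined ideal MA = 4.1316 × 2.737 × 4 = 45.233.
Effort = load / MA = 733 / 45.233 = 16.205 lbf.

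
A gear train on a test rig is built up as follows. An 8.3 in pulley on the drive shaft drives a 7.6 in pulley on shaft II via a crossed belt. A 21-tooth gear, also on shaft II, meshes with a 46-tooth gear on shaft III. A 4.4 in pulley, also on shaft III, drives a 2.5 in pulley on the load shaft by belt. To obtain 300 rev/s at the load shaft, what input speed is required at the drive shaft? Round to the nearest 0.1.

Overall ratio R = 0.91566 × 2.1905 × 0.56818 = 1.1396.
Required input speed = output speed × R = 300 × 1.1396 = 341.89 rev/s.

341.9 rev/s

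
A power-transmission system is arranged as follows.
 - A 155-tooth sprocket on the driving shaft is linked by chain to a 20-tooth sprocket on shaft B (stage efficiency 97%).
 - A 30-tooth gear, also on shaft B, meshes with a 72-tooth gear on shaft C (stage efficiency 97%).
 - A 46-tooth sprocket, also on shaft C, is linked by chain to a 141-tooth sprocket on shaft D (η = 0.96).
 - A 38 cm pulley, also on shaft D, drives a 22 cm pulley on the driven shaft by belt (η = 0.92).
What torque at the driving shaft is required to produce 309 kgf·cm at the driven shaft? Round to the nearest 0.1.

Overall ratio R = 0.12903 × 2.4 × 3.0652 × 0.57895 = 0.54955; overall efficiency η = 0.97 × 0.97 × 0.96 × 0.92 = 0.8310.
Input torque = output torque / (R × η) = 309 / (0.54955 × 0.8310) = 676.62 kgf·cm.

676.6 kgf·cm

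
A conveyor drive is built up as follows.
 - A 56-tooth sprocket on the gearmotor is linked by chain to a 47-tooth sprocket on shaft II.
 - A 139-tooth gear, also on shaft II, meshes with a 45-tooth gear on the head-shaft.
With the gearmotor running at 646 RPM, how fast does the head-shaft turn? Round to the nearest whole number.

chain 47/56 = 0.83929 → 646/0.83929 = 769.7 RPM
gear mesh 45/139 = 0.32374 → 769.7/0.32374 = 2377.5 RPM

2378 RPM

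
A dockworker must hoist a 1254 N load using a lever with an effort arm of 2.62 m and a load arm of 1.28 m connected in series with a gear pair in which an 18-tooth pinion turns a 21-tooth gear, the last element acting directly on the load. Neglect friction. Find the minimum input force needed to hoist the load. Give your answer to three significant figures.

Lever MA = effort arm / load arm = 2.62/1.28 = 2.0469.
Gear pair MA = 21/18 = 1.1667.
Combined ideal MA = 2.0469 × 1.1667 = 2.388.
Effort = load / MA = 1254 / 2.388 = 525.12 N.

525 N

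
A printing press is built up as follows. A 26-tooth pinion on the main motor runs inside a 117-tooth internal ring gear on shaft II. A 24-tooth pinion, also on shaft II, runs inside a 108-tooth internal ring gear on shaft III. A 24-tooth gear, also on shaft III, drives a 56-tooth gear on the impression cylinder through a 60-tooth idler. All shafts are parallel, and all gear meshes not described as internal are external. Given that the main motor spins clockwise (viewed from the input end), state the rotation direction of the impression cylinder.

the main motor → shaft II: internal mesh, same direction → CW.
shaft II → shaft III: internal mesh, same direction → CW.
shaft III → the impression cylinder: driver → idler → driven is 2 external meshes, 2 reversals → CW.
2 reversals in total — an even number — so the impression cylinder turns the same way as the main motor.

clockwise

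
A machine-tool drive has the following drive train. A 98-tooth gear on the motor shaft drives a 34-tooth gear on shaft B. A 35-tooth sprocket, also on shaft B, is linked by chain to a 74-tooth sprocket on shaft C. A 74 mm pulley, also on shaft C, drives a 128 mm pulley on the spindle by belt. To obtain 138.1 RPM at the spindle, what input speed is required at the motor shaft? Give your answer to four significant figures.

175.2 RPM

Overall ratio R = 0.34694 × 2.1143 × 1.7297 = 1.2688.
Required input speed = output speed × R = 138.1 × 1.2688 = 175.22 RPM.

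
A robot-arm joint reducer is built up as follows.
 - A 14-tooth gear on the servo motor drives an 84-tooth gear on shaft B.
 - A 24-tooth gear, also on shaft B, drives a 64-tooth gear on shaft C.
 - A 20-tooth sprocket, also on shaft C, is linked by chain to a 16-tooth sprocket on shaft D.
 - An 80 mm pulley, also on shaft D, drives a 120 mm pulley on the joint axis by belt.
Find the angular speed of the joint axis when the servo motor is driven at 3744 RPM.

195 RPM

the servo motor → shaft B (gear mesh, 84/14): 3744 ÷ 6 = 624 RPM
shaft B → shaft C (gear mesh, 64/24): 624 ÷ 2.6667 = 234 RPM
shaft C → shaft D (chain, 16/20): 234 ÷ 0.8 = 292.5 RPM
shaft D → the joint axis (belt, 120/80): 292.5 ÷ 1.5 = 195 RPM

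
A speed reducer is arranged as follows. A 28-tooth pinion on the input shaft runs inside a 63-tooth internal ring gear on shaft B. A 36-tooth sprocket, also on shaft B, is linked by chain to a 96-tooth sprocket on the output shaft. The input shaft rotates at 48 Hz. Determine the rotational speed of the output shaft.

internal gear 63/28 = 2.25 → 48/2.25 = 21.333 Hz
chain 96/36 = 2.6667 → 21.333/2.6667 = 8 Hz

8 Hz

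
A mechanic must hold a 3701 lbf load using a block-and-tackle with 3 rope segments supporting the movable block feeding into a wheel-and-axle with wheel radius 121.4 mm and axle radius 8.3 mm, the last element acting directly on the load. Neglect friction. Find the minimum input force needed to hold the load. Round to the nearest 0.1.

Block-and-tackle MA = number of supporting rope parts = 3.
Wheel-and-axle MA = R/r = 121.4/8.3 = 14.627.
Combined ideal MA = 3 × 14.627 = 43.88.
Effort = load / MA = 3701 / 43.88 = 84.345 lbf.

84.3 lbf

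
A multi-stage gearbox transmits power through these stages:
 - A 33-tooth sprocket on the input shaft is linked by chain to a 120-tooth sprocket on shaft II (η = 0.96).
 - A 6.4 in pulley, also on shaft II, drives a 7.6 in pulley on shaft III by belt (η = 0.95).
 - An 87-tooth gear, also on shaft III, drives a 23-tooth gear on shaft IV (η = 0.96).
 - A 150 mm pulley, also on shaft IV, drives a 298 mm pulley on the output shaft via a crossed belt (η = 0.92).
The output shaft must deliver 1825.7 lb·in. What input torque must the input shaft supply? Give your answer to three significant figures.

999 lb·in

Overall ratio R = 3.6364 × 1.1875 × 0.26437 × 1.9867 = 2.268; overall efficiency η = 0.96 × 0.95 × 0.96 × 0.92 = 0.8055.
Input torque = output torque / (R × η) = 1825.7 / (2.268 × 0.8055) = 999.4 lb·in.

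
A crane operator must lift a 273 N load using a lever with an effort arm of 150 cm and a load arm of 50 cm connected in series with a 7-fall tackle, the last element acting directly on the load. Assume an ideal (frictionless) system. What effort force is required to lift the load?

Lever MA = effort arm / load arm = 150/50 = 3.
Block-and-tackle MA = number of supporting rope parts = 7.
Combined ideal MA = 3 × 7 = 21.
Effort = load / MA = 273 / 21 = 13 N.

13 N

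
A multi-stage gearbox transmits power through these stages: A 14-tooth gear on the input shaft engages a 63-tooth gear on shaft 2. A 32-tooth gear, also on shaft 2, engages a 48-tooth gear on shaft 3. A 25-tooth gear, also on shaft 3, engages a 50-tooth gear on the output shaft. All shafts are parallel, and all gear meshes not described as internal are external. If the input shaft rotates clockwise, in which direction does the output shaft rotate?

the input shaft → shaft 2: external mesh, 1 reversal → CCW.
shaft 2 → shaft 3: external mesh, 1 reversal → CW.
shaft 3 → the output shaft: external mesh, 1 reversal → CCW.
3 reversals in total — an odd number — so the output shaft turns opposite to the input shaft.

counterclockwise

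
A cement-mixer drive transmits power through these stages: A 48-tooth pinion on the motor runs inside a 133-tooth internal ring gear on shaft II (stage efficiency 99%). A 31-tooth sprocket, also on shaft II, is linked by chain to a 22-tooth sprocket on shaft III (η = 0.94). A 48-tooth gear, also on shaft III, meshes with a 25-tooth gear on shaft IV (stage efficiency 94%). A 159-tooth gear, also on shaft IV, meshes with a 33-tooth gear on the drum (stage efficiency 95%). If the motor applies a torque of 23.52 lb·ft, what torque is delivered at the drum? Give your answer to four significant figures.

After the internal gear (133/48): 23.52 × 2.7708 × 0.99 = 64.518 lb·ft
After the chain (22/31): 64.518 × 0.70968 × 0.94 = 43.04 lb·ft
After the gear mesh (25/48): 43.04 × 0.52083 × 0.94 = 21.072 lb·ft
After the gear mesh (33/159): 21.072 × 0.20755 × 0.95 = 4.1547 lb·ft

4.155 lb·ft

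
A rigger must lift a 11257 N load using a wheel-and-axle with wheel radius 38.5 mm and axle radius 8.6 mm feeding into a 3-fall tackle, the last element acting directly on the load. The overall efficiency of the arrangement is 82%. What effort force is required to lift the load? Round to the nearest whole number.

1022 N

Wheel-and-axle MA = R/r = 38.5/8.6 = 4.4767.
Block-and-tackle MA = number of supporting rope parts = 3.
Combined ideal MA = 4.4767 × 3 = 13.43.
Actual MA = 13.43 × 0.82 = 11.013.
Effort = load / actual MA = 11257 / 11.013 = 1022.2 N.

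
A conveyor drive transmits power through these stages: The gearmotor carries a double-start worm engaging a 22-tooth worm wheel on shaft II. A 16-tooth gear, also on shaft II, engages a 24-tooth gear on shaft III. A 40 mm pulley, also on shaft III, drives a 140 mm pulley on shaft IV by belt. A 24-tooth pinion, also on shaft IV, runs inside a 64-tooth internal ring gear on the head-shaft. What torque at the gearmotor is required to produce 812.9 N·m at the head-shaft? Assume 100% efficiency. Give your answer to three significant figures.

Overall ratio R = 11 × 1.5 × 3.5 × 2.6667 = 154.
Input torque = output torque / R = 812.9 / 154 = 5.2786 N·m.

5.28 N·m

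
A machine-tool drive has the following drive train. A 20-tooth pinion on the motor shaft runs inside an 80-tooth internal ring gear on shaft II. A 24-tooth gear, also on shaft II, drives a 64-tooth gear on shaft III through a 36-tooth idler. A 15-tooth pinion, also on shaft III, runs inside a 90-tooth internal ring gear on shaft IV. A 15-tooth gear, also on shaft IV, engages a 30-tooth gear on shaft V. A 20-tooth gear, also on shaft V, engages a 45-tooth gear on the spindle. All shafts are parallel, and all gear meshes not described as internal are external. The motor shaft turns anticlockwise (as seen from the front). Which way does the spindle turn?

the motor shaft → shaft II: internal mesh, same direction → CCW.
shaft II → shaft III: driver → idler → driven is 2 external meshes, 2 reversals → CCW.
shaft III → shaft IV: internal mesh, same direction → CCW.
shaft IV → shaft V: external mesh, 1 reversal → CW.
shaft V → the spindle: external mesh, 1 reversal → CCW.
4 reversals in total — an even number — so the spindle turns the same way as the motor shaft.

anticlockwise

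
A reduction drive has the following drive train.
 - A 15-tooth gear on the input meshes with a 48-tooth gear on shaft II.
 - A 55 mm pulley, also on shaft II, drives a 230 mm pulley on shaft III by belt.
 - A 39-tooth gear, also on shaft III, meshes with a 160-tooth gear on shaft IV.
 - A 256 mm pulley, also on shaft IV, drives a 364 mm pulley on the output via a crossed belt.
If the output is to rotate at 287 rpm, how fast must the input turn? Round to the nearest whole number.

Overall ratio R = 3.2 × 4.1818 × 4.1026 × 1.4219 = 78.061.
Required input speed = output speed × R = 287 × 78.061 = 22403 rpm.

22403 rpm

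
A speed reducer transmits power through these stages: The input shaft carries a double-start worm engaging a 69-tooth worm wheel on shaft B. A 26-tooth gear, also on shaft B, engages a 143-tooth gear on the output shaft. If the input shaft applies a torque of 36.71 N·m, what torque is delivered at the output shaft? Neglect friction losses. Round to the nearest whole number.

worm 69/2 = 34.5 → τ = 36.71·34.5 = 1266.5 N·m
gear mesh 143/26 = 5.5 → τ = 1266.5·5.5 = 6965.7 N·m

6966 N·m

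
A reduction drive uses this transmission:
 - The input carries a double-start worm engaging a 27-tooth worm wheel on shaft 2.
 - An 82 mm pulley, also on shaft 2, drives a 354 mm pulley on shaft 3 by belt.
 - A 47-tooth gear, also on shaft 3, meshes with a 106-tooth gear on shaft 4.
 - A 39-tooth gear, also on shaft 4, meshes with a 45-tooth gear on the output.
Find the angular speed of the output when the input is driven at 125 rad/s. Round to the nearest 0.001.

worm 27/2 = 13.5 → 125/13.5 = 9.2593 rad/s
belt 354/82 = 4.3171 → 9.2593/4.3171 = 2.1448 rad/s
gear mesh 106/47 = 2.2553 → 2.1448/2.2553 = 0.951 rad/s
gear mesh 45/39 = 1.1538 → 0.951/1.1538 = 0.8242 rad/s

0.824 rad/s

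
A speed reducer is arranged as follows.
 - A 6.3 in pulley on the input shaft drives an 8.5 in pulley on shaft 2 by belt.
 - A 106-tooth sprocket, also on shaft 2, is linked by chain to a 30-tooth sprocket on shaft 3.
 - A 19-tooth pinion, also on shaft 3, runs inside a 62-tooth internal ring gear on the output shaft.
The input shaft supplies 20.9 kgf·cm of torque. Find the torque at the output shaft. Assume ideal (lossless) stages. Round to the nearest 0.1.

After the belt (8.5/6.3): 20.9 × 1.3492 = 28.198 kgf·cm
After the chain (30/106): 28.198 × 0.28302 = 7.9807 kgf·cm
After the internal gear (62/19): 7.9807 × 3.2632 = 26.042 kgf·cm

26.0 kgf·cm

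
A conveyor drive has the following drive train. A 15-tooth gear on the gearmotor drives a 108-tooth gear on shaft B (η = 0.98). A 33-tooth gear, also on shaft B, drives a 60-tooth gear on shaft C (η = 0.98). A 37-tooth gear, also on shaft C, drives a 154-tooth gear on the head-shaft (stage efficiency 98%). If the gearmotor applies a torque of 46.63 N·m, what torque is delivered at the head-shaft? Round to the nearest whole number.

2391 N·m

Gear mesh: ratio = 108/15 = 7.2; torque at shaft B = 46.63 × 7.2 × 0.98 = 329.02 N·m.
Gear mesh: ratio = 60/33 = 1.8182; torque at shaft C = 329.02 × 1.8182 × 0.98 = 586.26 N·m.
Gear mesh: ratio = 154/37 = 4.1622; torque at the head-shaft = 586.26 × 4.1622 × 0.98 = 2391.3 N·m.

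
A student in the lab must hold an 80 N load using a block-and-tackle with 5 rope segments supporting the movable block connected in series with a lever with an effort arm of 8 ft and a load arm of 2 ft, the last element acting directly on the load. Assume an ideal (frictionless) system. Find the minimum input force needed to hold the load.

Block-and-tackle MA = number of supporting rope parts = 5.
Lever MA = effort arm / load arm = 8/2 = 4.
Combined ideal MA = 5 × 4 = 20.
Effort = load / MA = 80 / 20 = 4 N.

4 N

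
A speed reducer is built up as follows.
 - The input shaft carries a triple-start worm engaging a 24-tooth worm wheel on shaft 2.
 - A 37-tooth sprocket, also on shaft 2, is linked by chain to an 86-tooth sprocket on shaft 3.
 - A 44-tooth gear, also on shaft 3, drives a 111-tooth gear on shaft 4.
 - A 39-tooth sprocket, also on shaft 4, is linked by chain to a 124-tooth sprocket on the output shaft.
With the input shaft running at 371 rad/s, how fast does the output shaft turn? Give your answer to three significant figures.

2.49 rad/s

worm 24/3 = 8 → 371/8 = 46.375 rad/s
chain 86/37 = 2.3243 → 46.375/2.3243 = 19.952 rad/s
gear mesh 111/44 = 2.5227 → 19.952/2.5227 = 7.9089 rad/s
chain 124/39 = 3.1795 → 7.9089/3.1795 = 2.4875 rad/s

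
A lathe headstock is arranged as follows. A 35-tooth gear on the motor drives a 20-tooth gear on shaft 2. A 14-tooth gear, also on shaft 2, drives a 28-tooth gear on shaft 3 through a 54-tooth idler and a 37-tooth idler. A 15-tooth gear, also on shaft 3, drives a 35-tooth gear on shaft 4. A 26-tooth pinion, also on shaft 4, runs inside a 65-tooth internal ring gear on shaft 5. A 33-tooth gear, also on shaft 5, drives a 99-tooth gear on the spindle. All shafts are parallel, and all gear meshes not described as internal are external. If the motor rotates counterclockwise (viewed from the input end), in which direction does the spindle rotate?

the motor → shaft 2: external mesh, 1 reversal → CW.
shaft 2 → shaft 3: driver → idler → idler → driven is 3 external meshes, 3 reversals → CCW.
shaft 3 → shaft 4: external mesh, 1 reversal → CW.
shaft 4 → shaft 5: internal mesh, same direction → CW.
shaft 5 → the spindle: external mesh, 1 reversal → CCW.
6 reversals in total — an even number — so the spindle turns the same way as the motor.

counterclockwise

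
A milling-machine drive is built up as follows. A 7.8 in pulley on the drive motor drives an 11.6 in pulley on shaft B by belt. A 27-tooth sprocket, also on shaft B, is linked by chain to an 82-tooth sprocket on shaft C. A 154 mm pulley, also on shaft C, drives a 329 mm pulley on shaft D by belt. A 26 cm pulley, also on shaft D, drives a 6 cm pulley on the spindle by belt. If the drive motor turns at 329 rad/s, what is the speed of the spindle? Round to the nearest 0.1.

147.8 rad/s

the drive motor → shaft B (belt, 11.6/7.8): 329 ÷ 1.4872 = 221.22 rad/s
shaft B → shaft C (chain, 82/27): 221.22 ÷ 3.037 = 72.842 rad/s
shaft C → shaft D (belt, 329/154): 72.842 ÷ 2.1364 = 34.096 rad/s
shaft D → the spindle (belt, 6/26): 34.096 ÷ 0.23077 = 147.75 rad/s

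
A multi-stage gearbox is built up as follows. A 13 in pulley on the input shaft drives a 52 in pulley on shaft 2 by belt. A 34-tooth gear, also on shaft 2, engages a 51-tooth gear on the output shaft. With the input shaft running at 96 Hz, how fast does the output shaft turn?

belt 52/13 = 4 → 96/4 = 24 Hz
gear mesh 51/34 = 1.5 → 24/1.5 = 16 Hz

16 Hz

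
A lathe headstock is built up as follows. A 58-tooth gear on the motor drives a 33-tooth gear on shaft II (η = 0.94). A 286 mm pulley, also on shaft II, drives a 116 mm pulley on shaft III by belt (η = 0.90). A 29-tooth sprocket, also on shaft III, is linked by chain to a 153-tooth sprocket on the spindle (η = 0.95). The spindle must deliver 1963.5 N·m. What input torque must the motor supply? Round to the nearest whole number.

Overall ratio R = 0.56897 × 0.40559 × 5.2759 = 1.2175; overall efficiency η = 0.94 × 0.90 × 0.95 = 0.8037.
Input torque = output torque / (R × η) = 1963.5 / (1.2175 × 0.8037) = 2006.6 N·m.

2007 N·m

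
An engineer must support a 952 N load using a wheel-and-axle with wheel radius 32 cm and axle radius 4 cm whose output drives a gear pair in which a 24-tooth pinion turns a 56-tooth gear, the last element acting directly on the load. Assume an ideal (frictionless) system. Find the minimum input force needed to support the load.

51 N

Wheel-and-axle MA = R/r = 32/4 = 8.
Gear pair MA = 56/24 = 2.3333.
Combined ideal MA = 8 × 2.3333 = 18.667.
Effort = load / MA = 952 / 18.667 = 51 N.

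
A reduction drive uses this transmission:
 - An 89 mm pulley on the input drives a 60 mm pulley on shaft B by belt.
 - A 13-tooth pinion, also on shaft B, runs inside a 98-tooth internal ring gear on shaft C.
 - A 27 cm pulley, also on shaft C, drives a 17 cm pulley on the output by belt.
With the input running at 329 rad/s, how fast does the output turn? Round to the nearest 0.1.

the input → shaft B (belt, 60/89): 329 ÷ 0.67416 = 488.02 rad/s
shaft B → shaft C (internal gear, 98/13): 488.02 ÷ 7.5385 = 64.737 rad/s
shaft C → the output (belt, 17/27): 64.737 ÷ 0.62963 = 102.82 rad/s

102.8 rad/s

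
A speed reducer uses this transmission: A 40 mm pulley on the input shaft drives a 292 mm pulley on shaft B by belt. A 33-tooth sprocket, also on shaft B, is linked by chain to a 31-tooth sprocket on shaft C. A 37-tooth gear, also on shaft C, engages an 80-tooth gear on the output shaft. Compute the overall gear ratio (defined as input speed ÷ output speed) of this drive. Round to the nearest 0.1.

Each stage contributes driven/driver: belt 292/40 = 7.3, chain 31/33 = 0.93939, gear mesh 80/37 = 2.1622.
Overall: 7.3 × 0.93939 × 2.1622 = 14.827.

14.8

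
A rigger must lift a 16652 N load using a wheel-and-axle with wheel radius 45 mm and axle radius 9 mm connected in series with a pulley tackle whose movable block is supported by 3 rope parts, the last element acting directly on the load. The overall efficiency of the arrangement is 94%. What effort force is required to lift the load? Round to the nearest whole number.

Wheel-and-axle MA = R/r = 45/9 = 5.
Block-and-tackle MA = number of supporting rope parts = 3.
Combined ideal MA = 5 × 3 = 15.
Actual MA = 15 × 0.94 = 14.1.
Effort = load / actual MA = 16652 / 14.1 = 1181 N.

1181 N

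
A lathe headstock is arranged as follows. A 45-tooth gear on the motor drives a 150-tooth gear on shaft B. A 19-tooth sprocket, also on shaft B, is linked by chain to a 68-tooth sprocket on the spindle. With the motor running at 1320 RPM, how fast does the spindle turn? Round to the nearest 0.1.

110.6 RPM

Gear mesh: ratio = 150/45 = 3.3333, so shaft B turns at 1320 / 3.3333 = 396 RPM.
Chain: ratio = 68/19 = 3.5789, so the spindle turns at 396 / 3.5789 = 110.65 RPM.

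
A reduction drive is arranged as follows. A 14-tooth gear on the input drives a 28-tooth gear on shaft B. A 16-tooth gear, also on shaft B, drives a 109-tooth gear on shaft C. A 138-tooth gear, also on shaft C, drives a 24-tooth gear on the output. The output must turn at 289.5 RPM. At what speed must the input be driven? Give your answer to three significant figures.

Overall ratio R = 2 × 6.8125 × 0.17391 = 2.3696.
Required input speed = output speed × R = 289.5 × 2.3696 = 685.99 RPM.

686 RPM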